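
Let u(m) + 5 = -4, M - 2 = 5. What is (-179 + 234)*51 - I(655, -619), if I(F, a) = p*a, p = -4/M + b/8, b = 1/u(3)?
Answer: 1231115/504 ≈ 2442.7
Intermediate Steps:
M = 7 (M = 2 + 5 = 7)
u(m) = -9 (u(m) = -5 - 4 = -9)
b = -⅑ (b = 1/(-9) = 1*(-⅑) = -⅑ ≈ -0.11111)
p = -295/504 (p = -4/7 - ⅑/8 = -4*⅐ - ⅑*⅛ = -4/7 - 1/72 = -295/504 ≈ -0.58532)
I(F, a) = -295*a/504
(-179 + 234)*51 - I(655, -619) = (-179 + 234)*51 - (-295)*(-619)/504 = 55*51 - 1*182605/504 = 2805 - 182605/504 = 1231115/504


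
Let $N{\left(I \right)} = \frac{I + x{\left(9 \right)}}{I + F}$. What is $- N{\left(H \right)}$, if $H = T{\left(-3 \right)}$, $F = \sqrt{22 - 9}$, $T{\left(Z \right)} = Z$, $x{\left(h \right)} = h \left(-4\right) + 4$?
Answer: $\frac{105}{4} + \frac{35 \sqrt{13}}{4} \approx 57.799$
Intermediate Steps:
$x{\left(h \right)} = 4 - 4 h$ ($x{\left(h \right)} = - 4 h + 4 = 4 - 4 h$)
$F = \sqrt{13} \approx 3.6056$
$H = -3$
$N{\left(I \right)} = \frac{-32 + I}{I + \sqrt{13}}$ ($N{\left(I \right)} = \frac{I + \left(4 - 36\right)}{I + \sqrt{13}} = \frac{I - 32}{I + \sqrt{13}} = \frac{-32 + I}{I + \sqrt{13}}$)
$- N{\left(H \right)} = - \frac{-32 - 3}{-3 + \sqrt{13}} = - \frac{-35}{-3 + \sqrt{13}} = \frac{35}{-3 + \sqrt{13}}$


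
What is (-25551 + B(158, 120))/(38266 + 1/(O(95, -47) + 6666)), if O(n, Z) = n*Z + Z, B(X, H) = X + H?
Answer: -54438042/82424965 ≈ -0.66046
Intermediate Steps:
B(X, H) = H + X
O(n, Z) = Z + Z*n (O(n, Z) = Z*n + Z = Z + Z*n)
(-25551 + B(158, 120))/(38266 + 1/(O(95, -47) + 6666)) = (-25551 + (120 + 158))/(38266 + 1/(-47*(1 + 95) + 6666)) = (-25551 + 278)/(38266 + 1/(-47*96 + 6666)) = -25273/(38266 + 1/(-4512 + 6666)) = -25273/(38266 + 1/2154) = -25273/82424965/2154 = -25273*2154/82424965 = -54438042/82424965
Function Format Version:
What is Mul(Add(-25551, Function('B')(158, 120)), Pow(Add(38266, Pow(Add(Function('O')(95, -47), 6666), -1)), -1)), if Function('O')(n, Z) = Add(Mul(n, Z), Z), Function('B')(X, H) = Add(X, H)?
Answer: Rational(-54438042, 82424965) ≈ -0.66046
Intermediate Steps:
Function('B')(X, H) = Add(H, X)
Function('O')(n, Z) = Add(Z, Mul(Z, n)) (Function('O')(n, Z) = Add(Mul(Z, n), Z) = Add(Z, Mul(Z, n)))
Mul(Add(-25551, Function('B')(158, 120)), Pow(Add(38266, Pow(Add(Function('O')(95, -47), 6666), -1)), -1)) = Mul(Add(-25551, Add(120, 158)), Pow(Add(38266, Pow(Add(Mul(-47, Add(1, 95)), 6666), -1)), -1)) = Mul(Add(-25551, 278), Pow(Add(38266, Pow(Add(Mul(-47, 96), 6666), -1)), -1)) = Mul(-25273, Pow(Add(38266, Pow(Add(-4512, 6666), -1)), -1)) = Mul(-25273, Pow(Add(38266, Pow(2154, -1)), -1)) = Mul(-25273, Pow(Add(38266, Rational(1, 2154)), -1)) = Mul(-25273, Pow(Rational(82424965, 2154), -1)) = Mul(-25273, Rational(2154, 82424965)) = Rational(-54438042, 82424965)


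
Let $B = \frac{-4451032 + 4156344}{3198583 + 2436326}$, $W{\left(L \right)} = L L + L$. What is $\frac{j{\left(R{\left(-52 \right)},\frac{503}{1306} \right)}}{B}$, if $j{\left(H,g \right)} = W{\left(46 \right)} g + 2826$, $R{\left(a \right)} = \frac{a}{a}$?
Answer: $- \frac{13462479424989}{192431264} \approx -69960.0$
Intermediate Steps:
$W{\left(L \right)} = L + L^{2}$ ($W{\left(L \right)} = L^{2} + L = L + L^{2}$)
$R{\left(a \right)} = 1$
$j{\left(H,g \right)} = 2826 + 2162 g$ ($j{\left(H,g \right)} = 46 \left(1 + 46\right) g + 2826 = 46 \cdot 47 g + 2826 = 2162 g + 2826 = 2826 + 2162 g$)
$B = - \frac{294688}{5634909} \approx -0.052297$
$\frac{j{\left(R{\left(-52 \right)},\frac{503}{1306} \right)}}{B} = \frac{2826 + 2162 \cdot \frac{503}{1306}}{- \frac{294688}{5634909}} = \left(2826 + 2162 \cdot 503 \cdot \frac{1}{1306}\right) \left(- \frac{5634909}{294688}\right) = \left(2826 + 2162 \cdot \frac{503}{1306}\right) \left(- \frac{5634909}{294688}\right) = \left(2826 + \frac{543743}{653}\right) \left(- \frac{5634909}{294688}\right) = \frac{2389121}{653} \left(- \frac{5634909}{294688}\right) = - \frac{13462479424989}{192431264}$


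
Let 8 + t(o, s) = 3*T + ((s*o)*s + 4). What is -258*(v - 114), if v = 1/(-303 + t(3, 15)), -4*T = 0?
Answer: 5411679/184 ≈ 29411.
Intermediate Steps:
T = 0 (T = -¼*0 = 0)
t(o, s) = -4 + o*s² (t(o, s) = -8 + (3*0 + ((s*o)*s + 4)) = -8 + (0 + ((o*s)*s + 4)) = -8 + (0 + (o*s² + 4)) = -8 + (0 + (4 + o*s²)) = -8 + (4 + o*s²) = -4 + o*s²)
v = 1/368 (v = 1/(-303 + (-4 + 3*15²)) = 1/(-303 + (-4 + 3*225)) = 1/(-303 + (-4 + 675)) = 1/(-303 + 671) = 1/368 ≈ 0.0027174)
-258*(v - 114) = -258*(1/368 - 114) = -258*(-41951/368) = 5411679/184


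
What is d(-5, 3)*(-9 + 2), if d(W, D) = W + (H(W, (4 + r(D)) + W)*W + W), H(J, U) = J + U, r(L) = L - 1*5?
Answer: -210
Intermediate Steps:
r(L) = -5 + L (r(L) = L - 5 = -5 + L)
d(W, D) = 2*W + W*(-1 + D + 2*W) (d(W, D) = W + ((W + ((4 + (-5 + D)) + W))*W + W) = W + ((W + ((-1 + D) + W))*W + W) = W + ((W + (-1 + D + W))*W + W) = W + ((-1 + D + 2*W)*W + W) = W + (W*(-1 + D + 2*W) + W) = W + (W + W*(-1 + D + 2*W)) = 2*W + W*(-1 + D + 2*W))
d(-5, 3)*(-9 + 2) = (-5*(1 + 3 + 2*(-5)))*(-9 + 2) = -5*(1 + 3 - 10)*(-7) = -5*(-6)*(-7) = 30*(-7) = -210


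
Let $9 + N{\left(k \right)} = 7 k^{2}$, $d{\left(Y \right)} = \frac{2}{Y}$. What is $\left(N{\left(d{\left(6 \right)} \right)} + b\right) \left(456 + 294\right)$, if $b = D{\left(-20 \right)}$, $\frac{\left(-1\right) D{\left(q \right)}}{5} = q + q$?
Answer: $\frac{431500}{3} \approx 1.4383 \cdot 10^{5}$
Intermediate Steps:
$D{\left(q \right)} = - 10 q$ ($D{\left(q \right)} = - 5 \left(q + q\right) = - 5 \cdot 2 q = - 10 q$)
$b = 200$ ($b = \left(-10\right) \left(-20\right) = 200$)
$N{\left(k \right)} = -9 + 7 k^{2}$
$\left(N{\left(d{\left(6 \right)} \right)} + b\right) \left(456 + 294\right) = \left(\left(-9 + 7 \left(\frac{2}{6}\right)^{2}\right) + 200\right) \left(456 + 294\right) = \left(\left(-9 + 7 \left(2 \cdot \frac{1}{6}\right)^{2}\right) + 200\right) 750 = \left(\left(-9 + \frac{7}{9}\right) + 200\right) 750 = \left(- \frac{74}{9} + 200\right) 750 = \frac{1726}{9} \cdot 750 = \frac{431500}{3}$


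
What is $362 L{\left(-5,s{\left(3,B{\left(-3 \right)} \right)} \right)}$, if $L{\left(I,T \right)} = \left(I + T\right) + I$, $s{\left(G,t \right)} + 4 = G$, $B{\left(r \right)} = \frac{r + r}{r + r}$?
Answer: $-3982$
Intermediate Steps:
$B{\left(r \right)} = 1$ ($B{\left(r \right)} = \frac{2 r}{2 r} = 2 r \frac{1}{2 r} = 1$)
$s{\left(G,t \right)} = -4 + G$
$L{\left(I,T \right)} = T + 2 I$
$362 L{\left(-5,s{\left(3,B{\left(-3 \right)} \right)} \right)} = 362 \left(\left(-4 + 3\right) + 2 \left(-5\right)\right) = 362 \left(-1 - 10\right) = 362 \left(-11\right) = -3982$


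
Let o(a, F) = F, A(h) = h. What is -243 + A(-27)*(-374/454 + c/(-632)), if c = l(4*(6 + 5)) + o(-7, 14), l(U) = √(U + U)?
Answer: -15792489/71732 + 27*√22/316 ≈ -219.76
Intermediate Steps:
l(U) = √2*√U (l(U) = √(2*U) = √2*√U)
c = 14 + 2*√22 (c = √2*√(4*(6 + 5)) + 14 = √2*√(4*11) + 14 = √2*√44 + 14 = √2*(2*√11) + 14 = 2*√22 + 14 = 14 + 2*√22 ≈ 23.381)
-243 + A(-27)*(-374/454 + c/(-632)) = -243 - 27*(-374/454 + (14 + 2*√22)/(-632)) = -243 - 27*(-374*1/454 + (14 + 2*√22)*(-1/632)) = -243 - 27*(-187/227 + (-7/316 - √22/316)) = -243 - 27*(-60681/71732 - √22/316) = -243 + (1638387/71732 + 27*√22/316) = -15792489/71732 + 27*√22/316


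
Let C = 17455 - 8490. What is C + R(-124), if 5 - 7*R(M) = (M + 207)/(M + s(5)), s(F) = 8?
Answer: 7280243/812 ≈ 8965.8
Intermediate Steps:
C = 8965
R(M) = 5/7 - (207 + M)/(7*(8 + M)) (R(M) = 5/7 - (M + 207)/(7*(M + 8)) = 5/7 - (207 + M)/(7*(8 + M)))
C + R(-124) = 8965 + (-167 + 4*(-124))/(7*(8 - 124)) = 8965 + (⅐)*(-167 - 496)/(-116) = 8965 + (⅐)*(-1/116)*(-663) = 8965 + 663/812 = 7280243/812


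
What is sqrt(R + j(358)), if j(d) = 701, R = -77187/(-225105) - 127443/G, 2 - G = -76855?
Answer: sqrt(2585559310749950427365)/1922321665 ≈ 26.452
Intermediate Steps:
G = 76857 (G = 2 - 1*(-76855) = 2 + 76855 = 76857)
R = -2528410584/1922321665 (R = -77187/(-225105) - 127443/76857 = -77187*(-1/225105) - 127443*1/76857 = 25729/75035 - 42481/25619 = -2528410584/1922321665 ≈ -1.3153)
sqrt(R + j(358)) = sqrt(-2528410584/1922321665 + 701) = sqrt(1345019076581/1922321665) = sqrt(2585559310749950427365)/1922321665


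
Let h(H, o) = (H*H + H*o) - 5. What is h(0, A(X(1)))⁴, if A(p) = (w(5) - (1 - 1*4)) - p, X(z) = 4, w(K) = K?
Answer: 625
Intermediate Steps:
A(p) = 8 - p (A(p) = (5 - (1 - 1*4)) - p = (5 - (1 - 4)) - p = (5 - 1*(-3)) - p = (5 + 3) - p = 8 - p)
h(H, o) = -5 + H² + H*o (h(H, o) = (H² + H*o) - 5 = -5 + H² + H*o)
h(0, A(X(1)))⁴ = (-5 + 0² + 0*(8 - 1*4))⁴ = (-5 + 0 + 0*(8 - 4))⁴ = (-5 + 0 + 0*4)⁴ = (-5 + 0 + 0)⁴ = (-5)⁴ = 625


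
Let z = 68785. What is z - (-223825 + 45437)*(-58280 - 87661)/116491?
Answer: -18021289673/116491 ≈ -1.5470e+5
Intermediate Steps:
z - (-223825 + 45437)*(-58280 - 87661)/116491 = 68785 - (-223825 + 45437)*(-58280 - 87661)/116491 = 68785 - (-178388*(-145941))/116491 = 68785 - 26034123108/116491 = -18021289673/116491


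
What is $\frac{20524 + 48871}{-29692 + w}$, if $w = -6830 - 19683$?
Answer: $- \frac{13879}{11241} \approx -1.2347$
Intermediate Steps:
$w = -26513$
$\frac{20524 + 48871}{-29692 + w} = \frac{20524 + 48871}{-29692 - 26513} = \frac{69395}{-56205} = 69395 \left(- \frac{1}{56205}\right) = - \frac{13879}{11241}$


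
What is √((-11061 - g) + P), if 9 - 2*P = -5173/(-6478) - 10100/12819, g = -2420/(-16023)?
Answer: I*√44387743764090142024684077/63360650766 ≈ 105.15*I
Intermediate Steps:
g = 2420/16023 (g = -2420*(-1/16023) = 2420/16023 ≈ 0.15103)
P = 746488451/166082964 (P = 9/2 - (-5173/(-6478) - 10100/12819)/2 = 9/2 - (-5173*(-1/6478) - 10100*1/12819)/2 = 9/2 - (5173/6478 - 10100/12819)/2 = 9/2 - ½*884887/83041482 = 9/2 - 884887/166082964 = 746488451/166082964 ≈ 4.4947)
√((-11061 - g) + P) = √((-11061 - 1*2420/16023) + 746488451/166082964) = √((-11061 - 2420/16023) + 746488451/166082964) = √(-177232823/16023 + 746488451/166082964) = √(-9807797192492333/887049110724) = I*√44387743764090142024684077/63360650766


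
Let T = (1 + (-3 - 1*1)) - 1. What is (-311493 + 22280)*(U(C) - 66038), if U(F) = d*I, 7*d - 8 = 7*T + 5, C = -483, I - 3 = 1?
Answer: 133710689438/7 ≈ 1.9102e+10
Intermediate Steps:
T = -4 (T = (1 + (-3 - 1)) - 1 = (1 - 4) - 1 = -3 - 1 = -4)
I = 4 (I = 3 + 1 = 4)
d = -15/7 (d = 8/7 + (7*(-4) + 5)/7 = 8/7 + (-28 + 5)/7 = 8/7 + (1/7)*(-23) = 8/7 - 23/7 = -15/7 ≈ -2.1429)
U(F) = -60/7 (U(F) = -15/7*4 = -60/7)
(-311493 + 22280)*(U(C) - 66038) = (-311493 + 22280)*(-60/7 - 66038) = -289213*(-462326/7) = 133710689438/7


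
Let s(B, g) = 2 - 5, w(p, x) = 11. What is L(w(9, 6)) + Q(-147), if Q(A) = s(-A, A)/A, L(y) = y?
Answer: 540/49 ≈ 11.020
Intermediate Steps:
s(B, g) = -3
Q(A) = -3/A
L(w(9, 6)) + Q(-147) = 11 - 3/(-147) = 11 - 3*(-1/147) = 11 + 1/49 = 540/49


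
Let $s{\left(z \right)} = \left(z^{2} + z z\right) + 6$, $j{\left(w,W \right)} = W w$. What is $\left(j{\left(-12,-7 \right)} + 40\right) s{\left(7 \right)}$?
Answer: $12896$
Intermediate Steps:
$s{\left(z \right)} = 6 + 2 z^{2}$ ($s{\left(z \right)} = \left(z^{2} + z^{2}\right) + 6 = 2 z^{2} + 6 = 6 + 2 z^{2}$)
$\left(j{\left(-12,-7 \right)} + 40\right) s{\left(7 \right)} = \left(\left(-7\right) \left(-12\right) + 40\right) \left(6 + 2 \cdot 7^{2}\right) = \left(84 + 40\right) \left(6 + 2 \cdot 49\right) = 124 \left(6 + 98\right) = 124 \cdot 104 = 12896$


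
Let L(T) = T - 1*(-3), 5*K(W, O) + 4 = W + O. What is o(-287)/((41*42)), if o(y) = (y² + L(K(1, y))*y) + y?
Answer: 341/6 ≈ 56.833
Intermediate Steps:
K(W, O) = -⅘ + O/5 + W/5 (K(W, O) = -⅘ + (W + O)/5 = -⅘ + (O + W)/5 = -⅘ + (O/5 + W/5) = -⅘ + O/5 + W/5)
L(T) = 3 + T (L(T) = T + 3 = 3 + T)
o(y) = y + y² + y*(12/5 + y/5) (o(y) = (y² + (3 + (-⅘ + y/5 + (⅕)*1))*y) + y = (y² + (3 + (-⅘ + y/5 + ⅕))*y) + y = (y² + (3 + (-⅗ + y/5))*y) + y = (y² + (12/5 + y/5)*y) + y = (y² + y*(12/5 + y/5)) + y = y + y² + y*(12/5 + y/5))
o(-287)/((41*42)) = ((⅕)*(-287)*(17 + 6*(-287)))/((41*42)) = ((⅕)*(-287)*(17 - 1722))/1722 = ((⅕)*(-287)*(-1705))*(1/1722) = 97867*(1/1722) = 341/6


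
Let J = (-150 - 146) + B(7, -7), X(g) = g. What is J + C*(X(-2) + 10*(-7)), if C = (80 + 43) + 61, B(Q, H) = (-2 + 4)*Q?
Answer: -13530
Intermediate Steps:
B(Q, H) = 2*Q
J = -282 (J = (-150 - 146) + 2*7 = -296 + 14 = -282)
C = 184 (C = 123 + 61 = 184)
J + C*(X(-2) + 10*(-7)) = -282 + 184*(-2 + 10*(-7)) = -282 + 184*(-2 - 70) = -282 + 184*(-72) = -282 - 13248 = -13530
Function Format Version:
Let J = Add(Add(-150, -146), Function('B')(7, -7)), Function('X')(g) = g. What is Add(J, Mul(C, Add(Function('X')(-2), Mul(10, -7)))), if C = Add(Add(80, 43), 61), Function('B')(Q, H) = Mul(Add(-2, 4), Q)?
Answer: -13530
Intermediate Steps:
Function('B')(Q, H) = Mul(2, Q)
J = -282 (J = Add(Add(-150, -146), Mul(2, 7)) = Add(-296, 14) = -282)
C = 184 (C = Add(123, 61) = 184)
Add(J, Mul(C, Add(Function('X')(-2), Mul(10, -7)))) = Add(-282, Mul(184, Add(-2, Mul(10, -7)))) = Add(-282, Mul(184, Add(-2, -70))) = Add(-282, Mul(184, -72)) = Add(-282, -13248) = -13530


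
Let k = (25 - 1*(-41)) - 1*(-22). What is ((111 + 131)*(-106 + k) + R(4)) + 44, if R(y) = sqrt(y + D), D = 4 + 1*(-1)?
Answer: -4312 + sqrt(7) ≈ -4309.4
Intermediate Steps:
k = 88 (k = (25 + 41) + 22 = 66 + 22 = 88)
D = 3 (D = 4 - 1 = 3)
R(y) = sqrt(3 + y) (R(y) = sqrt(y + 3) = sqrt(3 + y))
((111 + 131)*(-106 + k) + R(4)) + 44 = ((111 + 131)*(-106 + 88) + sqrt(3 + 4)) + 44 = (242*(-18) + sqrt(7)) + 44 = (-4356 + sqrt(7)) + 44 = -4312 + sqrt(7)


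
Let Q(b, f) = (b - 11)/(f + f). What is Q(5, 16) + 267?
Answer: 4269/16 ≈ 266.81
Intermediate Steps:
Q(b, f) = (-11 + b)/(2*f) (Q(b, f) = (-11 + b)/((2*f)) = (-11 + b)*(1/(2*f)) = (-11 + b)/(2*f))
Q(5, 16) + 267 = (1/2)*(-11 + 5)/16 + 267 = (1/2)*(1/16)*(-6) + 267 = -3/16 + 267 = 4269/16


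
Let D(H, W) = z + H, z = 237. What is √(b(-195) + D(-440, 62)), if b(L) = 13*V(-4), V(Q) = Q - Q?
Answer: I*√203 ≈ 14.248*I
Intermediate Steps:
V(Q) = 0
b(L) = 0 (b(L) = 13*0 = 0)
D(H, W) = 237 + H
√(b(-195) + D(-440, 62)) = √(0 + (237 - 440)) = √(0 - 203) = √(-203) = I*√203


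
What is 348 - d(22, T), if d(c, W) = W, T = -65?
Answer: 413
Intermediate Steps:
348 - d(22, T) = 348 - 1*(-65) = 348 + 65 = 413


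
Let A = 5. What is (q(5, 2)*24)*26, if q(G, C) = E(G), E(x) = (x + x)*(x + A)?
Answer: 62400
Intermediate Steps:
E(x) = 2*x*(5 + x) (E(x) = (x + x)*(x + 5) = (2*x)*(5 + x) = 2*x*(5 + x))
q(G, C) = 2*G*(5 + G)
(q(5, 2)*24)*26 = ((2*5*(5 + 5))*24)*26 = ((2*5*10)*24)*26 = (100*24)*26 = 2400*26 = 62400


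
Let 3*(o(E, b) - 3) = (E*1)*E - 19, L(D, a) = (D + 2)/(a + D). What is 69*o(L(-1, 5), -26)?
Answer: -3657/16 ≈ -228.56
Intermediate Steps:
L(D, a) = (2 + D)/(D + a)
o(E, b) = -10/3 + E²/3 (o(E, b) = 3 + ((E*1)*E - 19)/3 = 3 + (E*E - 19)/3 = 3 + (E² - 19)/3 = 3 + (-19 + E²)/3 = 3 + (-19/3 + E²/3) = -10/3 + E²/3)
69*o(L(-1, 5), -26) = 69*(-10/3 + ((2 - 1)/(-1 + 5))²/3) = 69*(-10/3 + (1/4)²/3) = 69*(-10/3 + ((¼)*1)²/3) = 69*(-10/3 + (¼)²/3) = 69*(-10/3 + (⅓)*(1/16)) = 69*(-10/3 + 1/48) = 69*(-53/16) = -3657/16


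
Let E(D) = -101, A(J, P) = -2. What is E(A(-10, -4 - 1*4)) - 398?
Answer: -499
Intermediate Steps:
E(A(-10, -4 - 1*4)) - 398 = -101 - 398 = -499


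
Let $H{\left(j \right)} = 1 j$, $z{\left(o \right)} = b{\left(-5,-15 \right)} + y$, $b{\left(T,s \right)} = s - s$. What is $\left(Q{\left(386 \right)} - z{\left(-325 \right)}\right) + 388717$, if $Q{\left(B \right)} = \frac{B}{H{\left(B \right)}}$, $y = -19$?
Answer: $388737$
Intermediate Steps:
$b{\left(T,s \right)} = 0$
$z{\left(o \right)} = -19$ ($z{\left(o \right)} = 0 - 19 = -19$)
$H{\left(j \right)} = j$
$Q{\left(B \right)} = 1$ ($Q{\left(B \right)} = \frac{B}{B} = 1$)
$\left(Q{\left(386 \right)} - z{\left(-325 \right)}\right) + 388717 = \left(1 - -19\right) + 388717 = \left(1 + 19\right) + 388717 = 20 + 388717 = 388737$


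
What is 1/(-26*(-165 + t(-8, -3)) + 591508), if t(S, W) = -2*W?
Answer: 1/595642 ≈ 1.6789e-6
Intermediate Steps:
1/(-26*(-165 + t(-8, -3)) + 591508) = 1/(-26*(-165 - 2*(-3)) + 591508) = 1/(-26*(-165 + 6) + 591508) = 1/(-26*(-159) + 591508) = 1/(4134 + 591508) = 1/595642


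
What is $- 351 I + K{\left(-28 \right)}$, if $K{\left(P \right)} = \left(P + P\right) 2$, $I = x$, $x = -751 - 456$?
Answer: $423545$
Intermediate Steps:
$x = -1207$ ($x = -751 - 456 = -1207$)
$I = -1207$
$K{\left(P \right)} = 4 P$ ($K{\left(P \right)} = 2 P 2 = 4 P$)
$- 351 I + K{\left(-28 \right)} = \left(-351\right) \left(-1207\right) + 4 \left(-28\right) = 423657 - 112 = 423545$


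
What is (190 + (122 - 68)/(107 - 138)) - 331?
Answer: -4425/31 ≈ -142.74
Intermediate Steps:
(190 + (122 - 68)/(107 - 138)) - 331 = (190 + 54/(-31)) - 331 = (190 + 54*(-1/31)) - 331 = (190 - 54/31) - 331 = 5836/31 - 331 = -4425/31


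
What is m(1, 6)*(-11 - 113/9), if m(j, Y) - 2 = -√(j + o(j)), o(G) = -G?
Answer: -424/9 ≈ -47.111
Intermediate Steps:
m(j, Y) = 2 (m(j, Y) = 2 - √(j - j) = 2 - √0 = 2 - 1*0 = 2 + 0 = 2)
m(1, 6)*(-11 - 113/9) = 2*(-11 - 113/9) = 2*(-212/9) = -424/9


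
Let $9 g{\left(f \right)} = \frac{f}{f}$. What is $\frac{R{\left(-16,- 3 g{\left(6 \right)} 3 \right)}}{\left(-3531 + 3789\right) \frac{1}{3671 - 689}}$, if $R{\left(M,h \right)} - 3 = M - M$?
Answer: $\frac{1491}{43} \approx 34.674$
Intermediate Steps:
$g{\left(f \right)} = \frac{1}{9}$ ($g{\left(f \right)} = \frac{f \frac{1}{f}}{9} = \frac{1}{9} \cdot 1 = \frac{1}{9}$)
$R{\left(M,h \right)} = 3$ ($R{\left(M,h \right)} = 3 + \left(M - M\right) = 3 + 0 = 3$)
$\frac{R{\left(-16,- 3 g{\left(6 \right)} 3 \right)}}{\left(-3531 + 3789\right) \frac{1}{3671 - 689}} = \frac{3}{\left(-3531 + 3789\right) \frac{1}{3671 - 689}} = \frac{3}{258 \cdot \frac{1}{2982}} = \frac{3}{\frac{43}{497}} = 3 \cdot \frac{497}{43} = \frac{1491}{43}$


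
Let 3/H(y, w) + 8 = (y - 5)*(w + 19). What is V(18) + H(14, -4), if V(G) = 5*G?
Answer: 11433/127 ≈ 90.024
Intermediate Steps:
H(y, w) = 3/(-8 + (-5 + y)*(19 + w)) (H(y, w) = 3/(-8 + (y - 5)*(w + 19)) = 3/(-8 + (-5 + y)*(19 + w)))
V(18) + H(14, -4) = 5*18 + 3/(-103 - 5*(-4) + 19*14 - 4*14) = 90 + 3/(-103 + 20 + 266 - 56) = 90 + 3/127 = 11433/127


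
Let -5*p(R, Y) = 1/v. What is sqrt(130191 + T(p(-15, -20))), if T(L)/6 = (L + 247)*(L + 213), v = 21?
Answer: sqrt(4915283631)/105 ≈ 667.71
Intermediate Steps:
p(R, Y) = -1/105 (p(R, Y) = -1/5/21 = -1/5*1/21 = -1/105)
T(L) = 6*(213 + L)*(247 + L) (T(L) = 6*((L + 247)*(L + 213)) = 6*((247 + L)*(213 + L)) = 6*((213 + L)*(247 + L)) = 6*(213 + L)*(247 + L))
sqrt(130191 + T(p(-15, -20))) = sqrt(130191 + (315666 + 6*(-1/105)**2 + 2760*(-1/105))) = sqrt(130191 + (315666 + 6*(1/11025) - 184/7)) = sqrt(130191 + (315666 + 2/3675 - 184/7)) = sqrt(130191 + 1159975952/3675) = sqrt(1638427877/3675) = sqrt(4915283631)/105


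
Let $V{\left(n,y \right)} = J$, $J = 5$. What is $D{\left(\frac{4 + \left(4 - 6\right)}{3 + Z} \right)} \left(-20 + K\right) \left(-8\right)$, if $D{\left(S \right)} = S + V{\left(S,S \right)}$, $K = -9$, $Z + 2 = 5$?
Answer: $\frac{3712}{3} \approx 1237.3$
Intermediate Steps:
$Z = 3$ ($Z = -2 + 5 = 3$)
$V{\left(n,y \right)} = 5$
$D{\left(S \right)} = 5 + S$ ($D{\left(S \right)} = S + 5 = 5 + S$)
$D{\left(\frac{4 + \left(4 - 6\right)}{3 + Z} \right)} \left(-20 + K\right) \left(-8\right) = \left(5 + \frac{4 + \left(4 - 6\right)}{3 + 3}\right) \left(-20 - 9\right) \left(-8\right) = \left(5 + \frac{4 + \left(4 - 6\right)}{6}\right) \left(-29\right) \left(-8\right) = \left(5 + \left(4 - 2\right) \frac{1}{6}\right) \left(-29\right) \left(-8\right) = \left(5 + 2 \cdot \frac{1}{6}\right) \left(-29\right) \left(-8\right) = \left(5 + \frac{1}{3}\right) \left(-29\right) \left(-8\right) = \frac{16}{3} \left(-29\right) \left(-8\right) = \left(- \frac{464}{3}\right) \left(-8\right) = \frac{3712}{3}$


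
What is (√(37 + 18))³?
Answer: 55*√55 ≈ 407.89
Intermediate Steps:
(√(37 + 18))³ = (√55)³ = 55*√55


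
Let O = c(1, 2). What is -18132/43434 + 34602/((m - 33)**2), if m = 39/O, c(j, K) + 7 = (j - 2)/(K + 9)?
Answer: 984018074/42920031 ≈ 22.927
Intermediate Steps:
c(j, K) = -7 + (-2 + j)/(9 + K) (c(j, K) = -7 + (j - 2)/(K + 9) = -7 + (-2 + j)/(9 + K))
O = -78/11 (O = (-65 + 1 - 7*2)/(9 + 2) = (-65 + 1 - 14)/11 = (1/11)*(-78) = -78/11 ≈ -7.0909)
m = -11/2 (m = 39/(-78/11) = 39*(-11/78) = -11/2 ≈ -5.5000)
-18132/43434 + 34602/((m - 33)**2) = -18132/43434 + 34602/((-11/2 - 33)**2) = -18132*1/43434 + 34602/((-77/2)**2) = -3022/7239 + 34602/(5929/4) = -3022/7239 + 34602*(4/5929) = -3022/7239 + 138408/5929 = 984018074/42920031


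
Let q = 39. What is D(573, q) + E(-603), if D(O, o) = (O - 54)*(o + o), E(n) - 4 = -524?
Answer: 39962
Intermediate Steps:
E(n) = -520 (E(n) = 4 - 524 = -520)
D(O, o) = 2*o*(-54 + O) (D(O, o) = (-54 + O)*(2*o) = 2*o*(-54 + O))
D(573, q) + E(-603) = 2*39*(-54 + 573) - 520 = 2*39*519 - 520 = 40482 - 520 = 39962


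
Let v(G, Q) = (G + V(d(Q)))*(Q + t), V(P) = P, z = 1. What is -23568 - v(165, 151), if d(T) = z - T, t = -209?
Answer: -22698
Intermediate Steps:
d(T) = 1 - T
v(G, Q) = (-209 + Q)*(1 + G - Q) (v(G, Q) = (G + (1 - Q))*(Q - 209) = (1 + G - Q)*(-209 + Q) = (-209 + Q)*(1 + G - Q))
-23568 - v(165, 151) = -23568 - (-209 - 1*151**2 - 209*165 + 210*151 + 165*151) = -23568 - (-209 - 1*22801 - 34485 + 31710 + 24915) = -23568 - (-209 - 22801 - 34485 + 31710 + 24915) = -23568 - 1*(-870) = -23568 + 870 = -22698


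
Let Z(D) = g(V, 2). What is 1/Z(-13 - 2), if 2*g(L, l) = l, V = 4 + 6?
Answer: 1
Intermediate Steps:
V = 10
g(L, l) = l/2
Z(D) = 1 (Z(D) = (½)*2 = 1)
1/Z(-13 - 2) = 1/1 = 1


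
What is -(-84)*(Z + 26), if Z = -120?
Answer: -7896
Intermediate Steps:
-(-84)*(Z + 26) = -(-84)*(-120 + 26) = -(-84)*(-94) = -1*7896 = -7896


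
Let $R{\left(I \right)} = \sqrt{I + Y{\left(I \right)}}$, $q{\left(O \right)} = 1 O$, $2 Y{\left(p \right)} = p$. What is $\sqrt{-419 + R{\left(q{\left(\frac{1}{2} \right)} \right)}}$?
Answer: $\frac{\sqrt{-1676 + 2 \sqrt{3}}}{2} \approx 20.448 i$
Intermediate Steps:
$Y{\left(p \right)} = \frac{p}{2}$
$q{\left(O \right)} = O$
$R{\left(I \right)} = \frac{\sqrt{6} \sqrt{I}}{2}$ ($R{\left(I \right)} = \sqrt{I + \frac{I}{2}} = \sqrt{\frac{3 I}{2}} = \frac{\sqrt{6} \sqrt{I}}{2}$)
$\sqrt{-419 + R{\left(q{\left(\frac{1}{2} \right)} \right)}} = \sqrt{-419 + \frac{\sqrt{6} \sqrt{\frac{1}{2}}}{2}} = \sqrt{-419 + \frac{\sqrt{6}}{2 \sqrt{2}}} = \sqrt{-419 + \frac{\sqrt{6} \frac{\sqrt{2}}{2}}{2}} = \sqrt{-419 + \frac{\sqrt{3}}{2}}$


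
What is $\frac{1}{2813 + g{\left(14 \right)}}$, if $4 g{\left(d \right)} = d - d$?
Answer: $\frac{1}{2813} \approx 0.00035549$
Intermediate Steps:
$g{\left(d \right)} = 0$ ($g{\left(d \right)} = \frac{d - d}{4} = \frac{1}{4} \cdot 0 = 0$)
$\frac{1}{2813 + g{\left(14 \right)}} = \frac{1}{2813 + 0} = \frac{1}{2813}$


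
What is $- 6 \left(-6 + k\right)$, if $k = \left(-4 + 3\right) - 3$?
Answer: $60$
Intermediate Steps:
$k = -4$ ($k = -1 - 3 = -4$)
$- 6 \left(-6 + k\right) = - 6 \left(-6 - 4\right) = \left(-6\right) \left(-10\right) = 60$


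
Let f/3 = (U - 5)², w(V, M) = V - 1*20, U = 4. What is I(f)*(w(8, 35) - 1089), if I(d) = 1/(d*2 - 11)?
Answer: 1101/5 ≈ 220.20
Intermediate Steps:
w(V, M) = -20 + V (w(V, M) = V - 20 = -20 + V)
f = 3 (f = 3*(4 - 5)² = 3*(-1)² = 3*1 = 3)
I(d) = 1/(-11 + 2*d) (I(d) = 1/(2*d - 11) = 1/(-11 + 2*d))
I(f)*(w(8, 35) - 1089) = ((-20 + 8) - 1089)/(-11 + 2*3) = (-12 - 1089)/(-11 + 6) = -1101/(-5) = -⅕*(-1101) = 1101/5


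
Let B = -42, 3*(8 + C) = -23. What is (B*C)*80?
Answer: 52640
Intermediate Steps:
C = -47/3 (C = -8 + (⅓)*(-23) = -8 - 23/3 = -47/3 ≈ -15.667)
(B*C)*80 = -42*(-47/3)*80 = 658*80 = 52640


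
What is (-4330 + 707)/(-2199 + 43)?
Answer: 3623/2156 ≈ 1.6804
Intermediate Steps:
(-4330 + 707)/(-2199 + 43) = -3623/(-2156) = -3623*(-1/2156) = 3623/2156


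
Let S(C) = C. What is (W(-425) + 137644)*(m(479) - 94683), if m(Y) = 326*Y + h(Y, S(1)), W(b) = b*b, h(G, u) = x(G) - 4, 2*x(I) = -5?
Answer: 39124489901/2 ≈ 1.9562e+10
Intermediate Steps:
x(I) = -5/2 (x(I) = (½)*(-5) = -5/2)
h(G, u) = -13/2 (h(G, u) = -5/2 - 4 = -13/2)
W(b) = b²
m(Y) = -13/2 + 326*Y (m(Y) = 326*Y - 13/2 = -13/2 + 326*Y)
(W(-425) + 137644)*(m(479) - 94683) = ((-425)² + 137644)*((-13/2 + 326*479) - 94683) = (180625 + 137644)*((-13/2 + 156154) - 94683) = 318269*(312295/2 - 94683) = 318269*(122929/2) = 39124489901/2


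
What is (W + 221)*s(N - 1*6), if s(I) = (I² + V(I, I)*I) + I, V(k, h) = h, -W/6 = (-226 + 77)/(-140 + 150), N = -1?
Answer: 141232/5 ≈ 28246.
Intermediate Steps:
W = 447/5 (W = -6*(-226 + 77)/(-140 + 150) = -(-894)/10 = -6*(-149/10) = 447/5 ≈ 89.400)
s(I) = I + 2*I² (s(I) = (I² + I*I) + I = (I² + I²) + I = 2*I² + I = I + 2*I²)
(W + 221)*s(N - 1*6) = (447/5 + 221)*((-1 - 1*6)*(1 + 2*(-1 - 1*6))) = 1552*((-1 - 6)*(1 + 2*(-1 - 6)))/5 = 1552*(-7*(1 + 2*(-7)))/5 = 1552*(-7*(1 - 14))/5 = 1552*(-7*(-13))/5 = (1552/5)*91 = 141232/5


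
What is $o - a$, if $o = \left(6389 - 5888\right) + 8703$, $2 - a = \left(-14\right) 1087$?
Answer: $-6016$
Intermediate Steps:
$a = 15220$ ($a = 2 - \left(-14\right) 1087 = 2 - -15218 = 2 + 15218 = 15220$)
$o = 9204$ ($o = 501 + 8703 = 9204$)
$o - a = 9204 - 15220 = -6016$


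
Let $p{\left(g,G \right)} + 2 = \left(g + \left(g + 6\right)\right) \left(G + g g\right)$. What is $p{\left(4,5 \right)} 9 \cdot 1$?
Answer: $2628$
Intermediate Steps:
$p{\left(g,G \right)} = -2 + \left(6 + 2 g\right) \left(G + g^{2}\right)$ ($p{\left(g,G \right)} = -2 + \left(g + \left(g + 6\right)\right) \left(G + g g\right) = -2 + \left(g + \left(6 + g\right)\right) \left(G + g^{2}\right) = -2 + \left(6 + 2 g\right) \left(G + g^{2}\right)$)
$p{\left(4,5 \right)} 9 \cdot 1 = \left(-2 + 2 \cdot 4^{3} + 6 \cdot 5 + 6 \cdot 4^{2} + 2 \cdot 5 \cdot 4\right) 9 \cdot 1 = \left(-2 + 2 \cdot 64 + 30 + 6 \cdot 16 + 40\right) 9 \cdot 1 = \left(-2 + 128 + 30 + 96 + 40\right) 9 \cdot 1 = 292 \cdot 9 \cdot 1 = 2628 \cdot 1 = 2628$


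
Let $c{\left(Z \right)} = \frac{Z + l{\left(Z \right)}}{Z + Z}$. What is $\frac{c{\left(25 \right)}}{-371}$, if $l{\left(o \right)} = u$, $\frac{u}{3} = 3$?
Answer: $- \frac{17}{9275} \approx -0.0018329$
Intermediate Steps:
$u = 9$ ($u = 3 \cdot 3 = 9$)
$l{\left(o \right)} = 9$
$c{\left(Z \right)} = \frac{9 + Z}{2 Z}$ ($c{\left(Z \right)} = \frac{Z + 9}{Z + Z} = \frac{9 + Z}{2 Z}$)
$\frac{c{\left(25 \right)}}{-371} = \frac{\frac{1}{2} \cdot \frac{1}{25} \left(9 + 25\right)}{-371} = \frac{1}{2} \cdot \frac{1}{25} \cdot 34 \left(- \frac{1}{371}\right) = \frac{17}{25} \left(- \frac{1}{371}\right) = - \frac{17}{9275}$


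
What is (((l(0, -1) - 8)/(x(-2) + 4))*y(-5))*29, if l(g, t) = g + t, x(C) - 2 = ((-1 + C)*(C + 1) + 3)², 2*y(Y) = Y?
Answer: 435/28 ≈ 15.536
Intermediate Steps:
y(Y) = Y/2
x(C) = 2 + (3 + (1 + C)*(-1 + C))² (x(C) = 2 + ((-1 + C)*(C + 1) + 3)² = 2 + ((-1 + C)*(1 + C) + 3)² = 2 + ((1 + C)*(-1 + C) + 3)² = 2 + (3 + (1 + C)*(-1 + C))²)
(((l(0, -1) - 8)/(x(-2) + 4))*y(-5))*29 = ((((0 - 1) - 8)/((2 + (2 + (-2)²)²) + 4))*((½)*(-5)))*29 = (((-1 - 8)/((2 + (2 + 4)²) + 4))*(-5/2))*29 = (-9/((2 + 6²) + 4)*(-5/2))*29 = (-9/((2 + 36) + 4)*(-5/2))*29 = (-9/(38 + 4)*(-5/2))*29 = (-9/42*(-5/2))*29 = (-9*1/42*(-5/2))*29 = -3/14*(-5/2)*29 = (15/28)*29 = 435/28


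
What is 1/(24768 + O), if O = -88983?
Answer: -1/64215 ≈ -1.5573e-5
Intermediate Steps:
1/(24768 + O) = 1/(24768 - 88983) = 1/(-64215) = -1/64215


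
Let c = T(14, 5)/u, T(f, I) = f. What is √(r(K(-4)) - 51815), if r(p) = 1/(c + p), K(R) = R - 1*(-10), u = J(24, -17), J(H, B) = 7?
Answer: I*√829038/4 ≈ 227.63*I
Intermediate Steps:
u = 7
K(R) = 10 + R (K(R) = R + 10 = 10 + R)
c = 2 (c = 14/7 = 14*(⅐) = 2)
r(p) = 1/(2 + p)
√(r(K(-4)) - 51815) = √(1/(2 + (10 - 4)) - 51815) = √(1/(2 + 6) - 51815) = √(1/8 - 51815) = √(⅛ - 51815) = √(-414519/8) = I*√829038/4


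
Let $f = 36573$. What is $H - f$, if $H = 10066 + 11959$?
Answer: $-14548$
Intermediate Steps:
$H = 22025$
$H - f = 22025 - 36573 = -14548$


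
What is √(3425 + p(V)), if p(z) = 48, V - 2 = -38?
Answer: √3473 ≈ 58.932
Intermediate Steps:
V = -36 (V = 2 - 38 = -36)
√(3425 + p(V)) = √(3425 + 48) = √3473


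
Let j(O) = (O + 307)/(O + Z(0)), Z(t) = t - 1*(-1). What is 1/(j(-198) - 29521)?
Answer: -197/5815746 ≈ -3.3874e-5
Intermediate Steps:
Z(t) = 1 + t (Z(t) = t + 1 = 1 + t)
j(O) = (307 + O)/(1 + O) (j(O) = (O + 307)/(O + (1 + 0)) = (307 + O)/(O + 1) = (307 + O)/(1 + O))
1/(j(-198) - 29521) = 1/((307 - 198)/(1 - 198) - 29521) = 1/(109/(-197) - 29521) = 1/(-1/197*109 - 29521) = 1/(-109/197 - 29521) = 1/(-5815746/197) = -197/5815746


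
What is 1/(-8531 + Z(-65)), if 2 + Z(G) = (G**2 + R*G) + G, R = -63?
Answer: -1/278 ≈ -0.0035971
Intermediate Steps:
Z(G) = -2 + G**2 - 62*G (Z(G) = -2 + ((G**2 - 63*G) + G) = -2 + (G**2 - 62*G) = -2 + G**2 - 62*G)
1/(-8531 + Z(-65)) = 1/(-8531 + (-2 + (-65)**2 - 62*(-65))) = 1/(-8531 + (-2 + 4225 + 4030)) = 1/(-8531 + 8253) = 1/(-278) = -1/278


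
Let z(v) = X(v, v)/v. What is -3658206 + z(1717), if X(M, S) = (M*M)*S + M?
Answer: -710116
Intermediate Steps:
X(M, S) = M + S*M² (X(M, S) = M²*S + M = S*M² + M = M + S*M²)
z(v) = 1 + v² (z(v) = (v*(1 + v*v))/v = (v*(1 + v²))/v = 1 + v²)
-3658206 + z(1717) = -3658206 + (1 + 1717²) = -3658206 + (1 + 2948089) = -3658206 + 2948090 = -710116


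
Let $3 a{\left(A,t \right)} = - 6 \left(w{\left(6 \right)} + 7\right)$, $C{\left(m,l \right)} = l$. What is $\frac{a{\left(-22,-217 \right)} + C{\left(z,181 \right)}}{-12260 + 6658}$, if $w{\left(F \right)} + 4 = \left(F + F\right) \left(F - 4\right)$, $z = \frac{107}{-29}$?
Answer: $- \frac{127}{5602} \approx -0.02267$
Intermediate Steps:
$z = - \frac{107}{29}$ ($z = 107 \left(- \frac{1}{29}\right) = - \frac{107}{29} \approx -3.6897$)
$w{\left(F \right)} = -4 + 2 F \left(-4 + F\right)$ ($w{\left(F \right)} = -4 + \left(F + F\right) \left(F - 4\right) = -4 + 2 F \left(-4 + F\right)$)
$a{\left(A,t \right)} = -54$ ($a{\left(A,t \right)} = \frac{\left(-6\right) \left(\left(-4 - 48 + 2 \cdot 6^{2}\right) + 7\right)}{3} = \frac{\left(-6\right) \left(\left(-4 - 48 + 2 \cdot 36\right) + 7\right)}{3} = \frac{\left(-6\right) \left(\left(-4 - 48 + 72\right) + 7\right)}{3} = \frac{\left(-6\right) \left(20 + 7\right)}{3} = \frac{\left(-6\right) 27}{3} = \frac{1}{3} \left(-162\right) = -54$)
$\frac{a{\left(-22,-217 \right)} + C{\left(z,181 \right)}}{-12260 + 6658} = \frac{-54 + 181}{-12260 + 6658} = \frac{127}{-5602} = 127 \left(- \frac{1}{5602}\right) = - \frac{127}{5602}$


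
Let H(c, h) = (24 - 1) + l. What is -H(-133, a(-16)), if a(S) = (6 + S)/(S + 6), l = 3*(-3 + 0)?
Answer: -14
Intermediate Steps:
l = -9 (l = 3*(-3) = -9)
a(S) = 1 (a(S) = (6 + S)/(6 + S) = 1)
H(c, h) = 14 (H(c, h) = (24 - 1) - 9 = 23 - 9 = 14)
-H(-133, a(-16)) = -1*14 = -14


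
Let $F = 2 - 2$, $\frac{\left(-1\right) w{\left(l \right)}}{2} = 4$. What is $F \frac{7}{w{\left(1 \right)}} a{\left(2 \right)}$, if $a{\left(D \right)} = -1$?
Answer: $0$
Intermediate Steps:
$w{\left(l \right)} = -8$ ($w{\left(l \right)} = \left(-2\right) 4 = -8$)
$F = 0$
$F \frac{7}{w{\left(1 \right)}} a{\left(2 \right)} = 0 \frac{7}{-8} \left(-1\right) = 0 \cdot 7 \left(- \frac{1}{8}\right) \left(-1\right) = 0 \left(- \frac{7}{8}\right) \left(-1\right) = 0 \left(-1\right) = 0$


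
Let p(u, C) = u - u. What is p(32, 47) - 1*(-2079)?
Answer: 2079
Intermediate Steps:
p(u, C) = 0
p(32, 47) - 1*(-2079) = 0 - 1*(-2079) = 0 + 2079 = 2079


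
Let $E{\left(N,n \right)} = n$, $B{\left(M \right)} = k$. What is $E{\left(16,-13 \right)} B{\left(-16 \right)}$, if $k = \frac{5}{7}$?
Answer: $- \frac{65}{7} \approx -9.2857$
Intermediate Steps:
$k = \frac{5}{7}$ ($k = 5 \cdot \frac{1}{7} = \frac{5}{7} \approx 0.71429$)
$B{\left(M \right)} = \frac{5}{7}$
$E{\left(16,-13 \right)} B{\left(-16 \right)} = \left(-13\right) \frac{5}{7} = - \frac{65}{7}$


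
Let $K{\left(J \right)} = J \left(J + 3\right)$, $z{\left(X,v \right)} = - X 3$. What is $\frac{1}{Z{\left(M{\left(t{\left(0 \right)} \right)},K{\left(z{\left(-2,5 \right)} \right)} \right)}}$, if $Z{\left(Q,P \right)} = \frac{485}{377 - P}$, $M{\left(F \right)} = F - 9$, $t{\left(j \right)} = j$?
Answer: $\frac{323}{485} \approx 0.66598$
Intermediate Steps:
$z{\left(X,v \right)} = - 3 X$
$M{\left(F \right)} = -9 + F$ ($M{\left(F \right)} = F - 9 = -9 + F$)
$K{\left(J \right)} = J \left(3 + J\right)$
$\frac{1}{Z{\left(M{\left(t{\left(0 \right)} \right)},K{\left(z{\left(-2,5 \right)} \right)} \right)}} = \frac{1}{\left(-485\right) \frac{1}{-377 + \left(-3\right) \left(-2\right) \left(3 - -6\right)}} = \frac{1}{\left(-485\right) \frac{1}{-377 + 6 \left(3 + 6\right)}} = \frac{1}{\left(-485\right) \frac{1}{-377 + 6 \cdot 9}} = \frac{1}{\left(-485\right) \frac{1}{-377 + 54}} = \frac{1}{\left(-485\right) \frac{1}{-323}} = \frac{1}{\left(-485\right) \left(- \frac{1}{323}\right)} = \frac{1}{\frac{485}{323}} = \frac{323}{485}$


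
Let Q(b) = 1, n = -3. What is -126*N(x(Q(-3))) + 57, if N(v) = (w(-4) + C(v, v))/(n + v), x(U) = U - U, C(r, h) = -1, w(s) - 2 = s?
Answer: -69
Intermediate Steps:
w(s) = 2 + s
x(U) = 0
N(v) = -3/(-3 + v) (N(v) = ((2 - 4) - 1)/(-3 + v) = (-2 - 1)/(-3 + v) = -3/(-3 + v))
-126*N(x(Q(-3))) + 57 = -(-378)/(-3 + 0) + 57 = -(-378)/(-3) + 57 = -(-378)*(-1)/3 + 57 = -126*1 + 57 = -126 + 57 = -69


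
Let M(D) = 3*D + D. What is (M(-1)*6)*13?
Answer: -312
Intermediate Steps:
M(D) = 4*D
(M(-1)*6)*13 = ((4*(-1))*6)*13 = -4*6*13 = -24*13 = -312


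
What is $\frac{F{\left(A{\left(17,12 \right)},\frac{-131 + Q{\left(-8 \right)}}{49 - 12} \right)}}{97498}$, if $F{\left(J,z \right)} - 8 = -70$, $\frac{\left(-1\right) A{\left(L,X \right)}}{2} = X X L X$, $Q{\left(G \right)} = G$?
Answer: $- \frac{31}{48749} \approx -0.00063591$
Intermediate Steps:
$A{\left(L,X \right)} = - 2 L X^{3}$ ($A{\left(L,X \right)} = - 2 X X L X = - 2 X L X X = - 2 L X^{2} X = - 2 L X^{3}$)
$F{\left(J,z \right)} = -62$ ($F{\left(J,z \right)} = 8 - 70 = -62$)
$\frac{F{\left(A{\left(17,12 \right)},\frac{-131 + Q{\left(-8 \right)}}{49 - 12} \right)}}{97498} = - \frac{62}{97498} = \left(-62\right) \frac{1}{97498} = - \frac{31}{48749}$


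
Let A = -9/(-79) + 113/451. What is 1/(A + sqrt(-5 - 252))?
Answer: 462678194/326411025933 - 1269425641*I*sqrt(257)/326411025933 ≈ 0.0014175 - 0.062346*I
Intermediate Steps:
A = 12986/35629 (A = -9*(-1/79) + 113*(1/451) = 9/79 + 113/451 = 12986/35629 ≈ 0.36448)
1/(A + sqrt(-5 - 252)) = 1/(12986/35629 + sqrt(-5 - 252)) = 1/(12986/35629 + sqrt(-257)) = 1/(12986/35629 + I*sqrt(257))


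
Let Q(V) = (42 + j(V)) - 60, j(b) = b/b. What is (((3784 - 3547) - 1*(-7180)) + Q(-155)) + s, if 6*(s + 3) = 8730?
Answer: 8852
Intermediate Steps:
s = 1452 (s = -3 + (⅙)*8730 = -3 + 1455 = 1452)
j(b) = 1
Q(V) = -17 (Q(V) = (42 + 1) - 60 = 43 - 60 = -17)
(((3784 - 3547) - 1*(-7180)) + Q(-155)) + s = (((3784 - 3547) - 1*(-7180)) - 17) + 1452 = ((237 + 7180) - 17) + 1452 = (7417 - 17) + 1452 = 7400 + 1452 = 8852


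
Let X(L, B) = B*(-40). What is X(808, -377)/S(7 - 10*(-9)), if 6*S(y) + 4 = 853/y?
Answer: 585104/31 ≈ 18874.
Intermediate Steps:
X(L, B) = -40*B
S(y) = -2/3 + 853/(6*y) (S(y) = -2/3 + (853/y)/6 = -2/3 + 853/(6*y))
X(808, -377)/S(7 - 10*(-9)) = (-40*(-377))/(((853 - 4*(7 - 10*(-9)))/(6*(7 - 10*(-9))))) = 15080/(((853 - 4*(7 + 90))/(6*(7 + 90)))) = 15080/(((1/6)*(853 - 4*97)/97)) = 15080/(((1/6)*(1/97)*(853 - 388))) = 15080/(((1/6)*(1/97)*465)) = 15080/(155/194) = 15080*(194/155) = 585104/31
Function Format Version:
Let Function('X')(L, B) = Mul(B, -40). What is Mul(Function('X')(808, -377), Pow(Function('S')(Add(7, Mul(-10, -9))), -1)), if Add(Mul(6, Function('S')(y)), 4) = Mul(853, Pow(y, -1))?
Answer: Rational(585104, 31) ≈ 18874.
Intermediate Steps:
Function('X')(L, B) = Mul(-40, B)
Function('S')(y) = Add(Rational(-2, 3), Mul(Rational(853, 6), Pow(y, -1))) (Function('S')(y) = Add(Rational(-2, 3), Mul(Rational(1, 6), Mul(853, Pow(y, -1)))) = Add(Rational(-2, 3), Mul(Rational(853, 6), Pow(y, -1))))
Mul(Function('X')(808, -377), Pow(Function('S')(Add(7, Mul(-10, -9))), -1)) = Mul(Mul(-40, -377), Pow(Mul(Rational(1, 6), Pow(Add(7, Mul(-10, -9)), -1), Add(853, Mul(-4, Add(7, Mul(-10, -9))))), -1)) = Mul(15080, Pow(Mul(Rational(1, 6), Pow(Add(7, 90), -1), Add(853, Mul(-4, Add(7, 90)))), -1)) = Mul(15080, Pow(Mul(Rational(1, 6), Pow(97, -1), Add(853, Mul(-4, 97))), -1)) = Mul(15080, Pow(Mul(Rational(1, 6), Rational(1, 97), Add(853, -388)), -1)) = Mul(15080, Pow(Mul(Rational(1, 6), Rational(1, 97), 465), -1)) = Mul(15080, Pow(Rational(155, 194), -1)) = Mul(15080, Rational(194, 155)) = Rational(585104, 31)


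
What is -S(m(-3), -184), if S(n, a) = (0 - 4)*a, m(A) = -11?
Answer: -736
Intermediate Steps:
S(n, a) = -4*a
-S(m(-3), -184) = -(-4)*(-184) = -1*736 = -736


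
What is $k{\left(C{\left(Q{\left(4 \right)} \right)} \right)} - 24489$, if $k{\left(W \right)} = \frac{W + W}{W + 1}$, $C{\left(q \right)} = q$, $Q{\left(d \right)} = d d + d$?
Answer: $- \frac{514229}{21} \approx -24487.0$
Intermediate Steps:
$Q{\left(d \right)} = d + d^{2}$ ($Q{\left(d \right)} = d^{2} + d = d + d^{2}$)
$k{\left(W \right)} = \frac{2 W}{1 + W}$
$k{\left(C{\left(Q{\left(4 \right)} \right)} \right)} - 24489 = \frac{2 \cdot 4 \left(1 + 4\right)}{1 + 4 \left(1 + 4\right)} - 24489 = \frac{2 \cdot 4 \cdot 5}{1 + 4 \cdot 5} - 24489 = 2 \cdot 20 \frac{1}{1 + 20} - 24489 = 2 \cdot 20 \cdot \frac{1}{21} - 24489 = \frac{40}{21} - 24489 = - \frac{514229}{21}$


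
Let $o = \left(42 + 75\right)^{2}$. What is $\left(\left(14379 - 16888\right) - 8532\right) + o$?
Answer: $2648$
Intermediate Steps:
$o = 13689$ ($o = 117^{2} = 13689$)
$\left(\left(14379 - 16888\right) - 8532\right) + o = \left(\left(14379 - 16888\right) - 8532\right) + 13689 = \left(-2509 - 8532\right) + 13689 = -11041 + 13689 = 2648$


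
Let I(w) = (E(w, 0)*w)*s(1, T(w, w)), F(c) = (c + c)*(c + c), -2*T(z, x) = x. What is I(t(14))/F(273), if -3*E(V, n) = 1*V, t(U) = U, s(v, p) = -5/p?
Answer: -5/31941 ≈ -0.00015654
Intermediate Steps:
T(z, x) = -x/2
E(V, n) = -V/3
F(c) = 4*c**2 (F(c) = (2*c)*(2*c) = 4*c**2)
I(w) = -10*w/3 (I(w) = ((-w/3)*w)*(-5*(-2/w)) = (-w**2/3)*(-(-10)/w) = (-w**2/3)*(10/w) = -10*w/3)
I(t(14))/F(273) = (-10/3*14)/((4*273**2)) = -140/(3*(4*74529)) = -140/3/298116 = -140/3*1/298116 = -5/31941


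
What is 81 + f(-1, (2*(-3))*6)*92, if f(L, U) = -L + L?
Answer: 81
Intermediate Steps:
f(L, U) = 0
81 + f(-1, (2*(-3))*6)*92 = 81 + 0*92 = 81 + 0 = 81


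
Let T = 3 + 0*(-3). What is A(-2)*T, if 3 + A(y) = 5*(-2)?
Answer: -39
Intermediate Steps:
A(y) = -13 (A(y) = -3 + 5*(-2) = -3 - 10 = -13)
T = 3 (T = 3 + 0 = 3)
A(-2)*T = -13*3 = -39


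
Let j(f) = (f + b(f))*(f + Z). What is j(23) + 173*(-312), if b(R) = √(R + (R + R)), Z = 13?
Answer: -53148 + 36*√69 ≈ -52849.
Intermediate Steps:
b(R) = √3*√R (b(R) = √(R + 2*R) = √(3*R) = √3*√R)
j(f) = (13 + f)*(f + √3*√f) (j(f) = (f + √3*√f)*(f + 13) = (f + √3*√f)*(13 + f) = (13 + f)*(f + √3*√f))
j(23) + 173*(-312) = (23² + 13*23 + √3*23^(3/2) + 13*√3*√23) + 173*(-312) = (529 + 299 + √3*(23*√23) + 13*√69) - 53976 = (529 + 299 + 23*√69 + 13*√69) - 53976 = (828 + 36*√69) - 53976 = -53148 + 36*√69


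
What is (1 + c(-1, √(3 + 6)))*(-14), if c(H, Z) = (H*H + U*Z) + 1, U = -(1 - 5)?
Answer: -210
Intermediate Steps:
U = 4 (U = -1*(-4) = 4)
c(H, Z) = 1 + H² + 4*Z (c(H, Z) = (H*H + 4*Z) + 1 = (H² + 4*Z) + 1 = 1 + H² + 4*Z)
(1 + c(-1, √(3 + 6)))*(-14) = (1 + (1 + (-1)² + 4*√(3 + 6)))*(-14) = (1 + (1 + 1 + 4*√9))*(-14) = (1 + (1 + 1 + 4*3))*(-14) = (1 + (1 + 1 + 12))*(-14) = (1 + 14)*(-14) = 15*(-14) = -210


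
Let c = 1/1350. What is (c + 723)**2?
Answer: 952675554601/1822500 ≈ 5.2273e+5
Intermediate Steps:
c = 1/1350 ≈ 0.00074074
(c + 723)**2 = (1/1350 + 723)**2 = (976051/1350)**2 = 952675554601/1822500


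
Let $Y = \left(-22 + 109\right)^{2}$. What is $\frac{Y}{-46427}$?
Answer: $- \frac{7569}{46427} \approx -0.16303$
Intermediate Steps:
$Y = 7569$ ($Y = 87^{2} = 7569$)
$\frac{Y}{-46427} = \frac{7569}{-46427} = 7569 \left(- \frac{1}{46427}\right) = - \frac{7569}{46427}$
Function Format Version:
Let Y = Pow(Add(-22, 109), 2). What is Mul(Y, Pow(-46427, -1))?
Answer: Rational(-7569, 46427) ≈ -0.16303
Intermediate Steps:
Y = 7569 (Y = Pow(87, 2) = 7569)
Mul(Y, Pow(-46427, -1)) = Mul(7569, Pow(-46427, -1)) = Mul(7569, Rational(-1, 46427)) = Rational(-7569, 46427)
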